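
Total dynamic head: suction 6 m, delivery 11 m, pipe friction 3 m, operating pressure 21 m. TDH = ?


TDH = Hs + Hd + hf + Hp = 6 + 11 + 3 + 21 = 41

41 m


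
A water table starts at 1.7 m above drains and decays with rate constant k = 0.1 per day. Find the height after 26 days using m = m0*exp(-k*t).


m = m0 * exp(-k*t)
m = 1.7 * exp(-0.1 * 26)
m = 1.7 * exp(-2.6000)

0.1263 m


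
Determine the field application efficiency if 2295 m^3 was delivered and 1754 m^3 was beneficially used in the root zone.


Ea = V_root / V_field * 100 = 1754 / 2295 * 100 = 76.4270%

76.4270 %


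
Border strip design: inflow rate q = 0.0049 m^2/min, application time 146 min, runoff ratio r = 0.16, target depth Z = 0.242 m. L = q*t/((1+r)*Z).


L = q*t/((1+r)*Z)
L = 0.0049*146/((1+0.16)*0.242)
L = 0.7154/0.28072

2.5484 m


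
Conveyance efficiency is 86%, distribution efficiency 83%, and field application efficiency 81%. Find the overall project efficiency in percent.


Ec = 0.86, Eb = 0.83, Ea = 0.81
E = 0.86 * 0.83 * 0.81 * 100 = 57.8178%

57.8178 %


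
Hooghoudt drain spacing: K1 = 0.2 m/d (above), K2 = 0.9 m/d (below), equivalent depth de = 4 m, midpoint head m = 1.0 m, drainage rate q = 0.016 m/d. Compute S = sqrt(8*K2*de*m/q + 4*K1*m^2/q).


S^2 = 8*K2*de*m/q + 4*K1*m^2/q
S^2 = 8*0.9*4*1.0/0.016 + 4*0.2*1.0^2/0.016
S = sqrt(1850.0000)

43.0116 m


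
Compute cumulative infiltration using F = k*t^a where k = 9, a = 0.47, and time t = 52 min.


F = k * t^a = 9 * 52^0.47
F = 9 * 6.405036

57.6453 mm


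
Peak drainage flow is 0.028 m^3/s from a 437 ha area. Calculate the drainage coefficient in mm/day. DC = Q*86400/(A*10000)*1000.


DC = Q * 86400 / (A * 10000) * 1000
DC = 0.028 * 86400 / (437 * 10000) * 1000
DC = 2419200.0000 / 4370000

0.5536 mm/day


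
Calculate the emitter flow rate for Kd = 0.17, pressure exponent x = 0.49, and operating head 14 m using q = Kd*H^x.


q = Kd * H^x = 0.17 * 14^0.49 = 0.17 * 3.644204

0.6195 L/h


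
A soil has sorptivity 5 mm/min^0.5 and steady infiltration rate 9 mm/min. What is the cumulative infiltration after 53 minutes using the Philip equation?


F = S*sqrt(t) + A*t
F = 5*sqrt(53) + 9*53
F = 5*7.280110 + 477

513.4005 mm


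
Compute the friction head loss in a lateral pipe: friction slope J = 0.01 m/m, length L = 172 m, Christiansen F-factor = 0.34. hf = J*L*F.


hf = J * L * F = 0.01 * 172 * 0.34 = 0.5848 m

0.5848 m


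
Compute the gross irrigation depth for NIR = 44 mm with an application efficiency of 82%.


Ea = 82% = 0.82
GID = NIR / Ea = 44 / 0.82 = 53.6585 mm

53.6585 mm


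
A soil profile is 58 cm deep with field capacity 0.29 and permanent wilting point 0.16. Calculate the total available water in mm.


AWC = (FC - PWP) * d * 10
AWC = (0.29 - 0.16) * 58 * 10
AWC = 0.1300 * 58 * 10

75.4000 mm


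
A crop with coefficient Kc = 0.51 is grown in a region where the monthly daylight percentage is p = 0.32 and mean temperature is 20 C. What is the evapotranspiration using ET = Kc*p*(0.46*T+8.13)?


ET = Kc * p * (0.46*T + 8.13)
ET = 0.51 * 0.32 * (0.46*20 + 8.13)
ET = 0.51 * 0.32 * 17.3300

2.8283 mm/day


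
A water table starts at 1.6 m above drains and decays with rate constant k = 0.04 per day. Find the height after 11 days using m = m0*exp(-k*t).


m = m0 * exp(-k*t)
m = 1.6 * exp(-0.04 * 11)
m = 1.6 * exp(-0.4400)

1.0305 m


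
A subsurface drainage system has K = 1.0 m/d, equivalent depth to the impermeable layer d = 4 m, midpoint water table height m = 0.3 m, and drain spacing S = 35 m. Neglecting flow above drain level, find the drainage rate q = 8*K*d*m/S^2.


q = 8*K*d*m/S^2
q = 8*1.0*4*0.3/35^2
q = 9.6000 / 1225

0.0078 m/d


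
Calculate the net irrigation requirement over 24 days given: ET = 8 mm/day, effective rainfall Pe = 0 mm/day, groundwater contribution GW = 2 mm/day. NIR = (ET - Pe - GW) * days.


Daily deficit = ET - Pe - GW = 8 - 0 - 2 = 6 mm/day
NIR = 6 * 24 = 144 mm

144.0000 mm


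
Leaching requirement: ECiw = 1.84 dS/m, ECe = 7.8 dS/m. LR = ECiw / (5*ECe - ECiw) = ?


LR = ECiw / (5*ECe - ECiw)
LR = 1.84 / (5*7.8 - 1.84)
LR = 1.84 / 37.1600

0.0495


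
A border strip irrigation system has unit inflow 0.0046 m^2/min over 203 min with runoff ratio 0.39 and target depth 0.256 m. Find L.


L = q*t/((1+r)*Z)
L = 0.0046*203/((1+0.39)*0.256)
L = 0.9338/0.35584

2.6242 m


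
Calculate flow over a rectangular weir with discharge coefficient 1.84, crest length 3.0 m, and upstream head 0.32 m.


Q = C * L * H^(3/2) = 1.84 * 3.0 * 0.32^1.5 = 1.84 * 3.0 * 0.181019

0.9992 m^3/s


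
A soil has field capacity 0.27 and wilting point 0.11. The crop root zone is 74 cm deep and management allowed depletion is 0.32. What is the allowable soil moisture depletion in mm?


SMD = (FC - PWP) * d * MAD * 10
SMD = (0.27 - 0.11) * 74 * 0.32 * 10
SMD = 0.1600 * 74 * 0.32 * 10

37.8880 mm


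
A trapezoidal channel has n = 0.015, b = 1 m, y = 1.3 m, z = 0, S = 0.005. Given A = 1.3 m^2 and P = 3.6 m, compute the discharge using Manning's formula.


R = A/P = 1.3/3.6 = 0.361111
Q = (1/0.015) * 1.3 * 0.361111^(2/3) * 0.005^0.5

3.1076 m^3/s


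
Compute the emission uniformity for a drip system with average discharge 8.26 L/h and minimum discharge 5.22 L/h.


EU = (q_min/q_avg)*100 = (5.22/8.26)*100 = 63.1961%

63.1961 %


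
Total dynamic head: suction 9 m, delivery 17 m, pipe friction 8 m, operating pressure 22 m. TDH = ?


TDH = Hs + Hd + hf + Hp = 9 + 17 + 8 + 22 = 56

56 m


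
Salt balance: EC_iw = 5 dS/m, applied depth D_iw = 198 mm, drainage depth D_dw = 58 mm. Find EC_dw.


EC_dw = EC_iw * D_iw / D_dw
EC_dw = 5 * 198 / 58
EC_dw = 990 / 58

17.0690 dS/m


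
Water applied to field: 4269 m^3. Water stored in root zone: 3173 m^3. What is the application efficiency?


Ea = V_root / V_field * 100 = 3173 / 4269 * 100 = 74.3265%

74.3265 %


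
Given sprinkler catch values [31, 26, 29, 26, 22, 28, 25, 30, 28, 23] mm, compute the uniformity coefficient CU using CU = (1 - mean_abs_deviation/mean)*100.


mean = 26.800000 mm
MAD = 2.400000 mm
CU = (1 - 2.400000/26.800000)*100

91.0448 %


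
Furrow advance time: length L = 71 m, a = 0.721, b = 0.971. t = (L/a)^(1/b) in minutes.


t = (L/a)^(1/b)
t = (71/0.721)^(1/0.971)
t = 98.474341^(1/0.971)

112.9421 min


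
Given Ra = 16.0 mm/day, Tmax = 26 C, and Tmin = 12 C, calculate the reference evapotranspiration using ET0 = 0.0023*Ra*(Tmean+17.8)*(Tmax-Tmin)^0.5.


Tmean = (Tmax + Tmin)/2 = (26 + 12)/2 = 19.0
ET0 = 0.0023 * 16.0 * (19.0 + 17.8) * sqrt(26 - 12)
ET0 = 0.0023 * 16.0 * 36.8 * 3.741657

5.0671 mm/day


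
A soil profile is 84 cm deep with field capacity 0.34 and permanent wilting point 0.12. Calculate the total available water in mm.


AWC = (FC - PWP) * d * 10
AWC = (0.34 - 0.12) * 84 * 10
AWC = 0.2200 * 84 * 10

184.8000 mm


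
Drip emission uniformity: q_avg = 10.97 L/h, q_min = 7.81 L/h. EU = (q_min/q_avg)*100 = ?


EU = (q_min/q_avg)*100 = (7.81/10.97)*100 = 71.1942%

71.1942 %


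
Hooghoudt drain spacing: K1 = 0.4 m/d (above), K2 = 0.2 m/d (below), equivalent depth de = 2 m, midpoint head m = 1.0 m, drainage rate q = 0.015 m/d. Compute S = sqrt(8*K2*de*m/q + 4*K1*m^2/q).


S^2 = 8*K2*de*m/q + 4*K1*m^2/q
S^2 = 8*0.2*2*1.0/0.015 + 4*0.4*1.0^2/0.015
S = sqrt(320.0000)

17.8885 m


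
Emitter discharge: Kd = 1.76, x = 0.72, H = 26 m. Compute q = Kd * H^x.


q = Kd * H^x = 1.76 * 26^0.72 = 1.76 * 10.441931

18.3778 L/h


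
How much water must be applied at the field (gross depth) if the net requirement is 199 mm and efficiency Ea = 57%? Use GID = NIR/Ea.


Ea = 57% = 0.57
GID = NIR / Ea = 199 / 0.57 = 349.1228 mm

349.1228 mm


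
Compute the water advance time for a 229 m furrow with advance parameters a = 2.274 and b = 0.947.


t = (L/a)^(1/b)
t = (229/2.274)^(1/0.947)
t = 100.703606^(1/0.947)

130.3611 min


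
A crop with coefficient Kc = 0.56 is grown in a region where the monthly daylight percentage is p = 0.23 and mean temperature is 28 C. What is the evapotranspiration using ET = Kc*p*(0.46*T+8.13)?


ET = Kc * p * (0.46*T + 8.13)
ET = 0.56 * 0.23 * (0.46*28 + 8.13)
ET = 0.56 * 0.23 * 21.0100

2.7061 mm/day


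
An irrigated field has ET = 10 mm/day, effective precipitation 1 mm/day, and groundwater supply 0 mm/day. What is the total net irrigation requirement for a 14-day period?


Daily deficit = ET - Pe - GW = 10 - 1 - 0 = 9 mm/day
NIR = 9 * 14 = 126 mm

126.0000 mm


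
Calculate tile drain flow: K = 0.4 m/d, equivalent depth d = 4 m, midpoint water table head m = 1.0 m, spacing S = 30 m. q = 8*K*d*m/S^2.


q = 8*K*d*m/S^2
q = 8*0.4*4*1.0/30^2
q = 12.8000 / 900

0.0142 m/d


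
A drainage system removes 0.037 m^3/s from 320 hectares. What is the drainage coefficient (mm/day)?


DC = Q * 86400 / (A * 10000) * 1000
DC = 0.037 * 86400 / (320 * 10000) * 1000
DC = 3196800.0000 / 3200000

0.9990 mm/day


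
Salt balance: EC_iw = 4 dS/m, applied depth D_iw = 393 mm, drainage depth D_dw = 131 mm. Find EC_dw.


EC_dw = EC_iw * D_iw / D_dw
EC_dw = 4 * 393 / 131
EC_dw = 1572 / 131

12.0000 dS/m


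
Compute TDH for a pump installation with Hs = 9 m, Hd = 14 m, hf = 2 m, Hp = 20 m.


TDH = Hs + Hd + hf + Hp = 9 + 14 + 2 + 20 = 45

45 m


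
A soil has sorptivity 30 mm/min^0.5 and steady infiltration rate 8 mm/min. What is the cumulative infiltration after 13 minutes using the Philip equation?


F = S*sqrt(t) + A*t
F = 30*sqrt(13) + 8*13
F = 30*3.605551 + 104

212.1665 mm


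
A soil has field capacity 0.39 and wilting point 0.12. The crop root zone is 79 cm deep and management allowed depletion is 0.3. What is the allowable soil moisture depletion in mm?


SMD = (FC - PWP) * d * MAD * 10
SMD = (0.39 - 0.12) * 79 * 0.3 * 10
SMD = 0.2700 * 79 * 0.3 * 10

63.9900 mm


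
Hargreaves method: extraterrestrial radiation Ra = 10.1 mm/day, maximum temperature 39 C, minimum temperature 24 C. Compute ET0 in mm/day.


Tmean = (Tmax + Tmin)/2 = (39 + 24)/2 = 31.5
ET0 = 0.0023 * 10.1 * (31.5 + 17.8) * sqrt(39 - 24)
ET0 = 0.0023 * 10.1 * 49.3 * 3.872983

4.4355 mm/day


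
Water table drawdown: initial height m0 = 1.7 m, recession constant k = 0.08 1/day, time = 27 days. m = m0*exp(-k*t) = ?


m = m0 * exp(-k*t)
m = 1.7 * exp(-0.08 * 27)
m = 1.7 * exp(-2.1600)

0.1961 m


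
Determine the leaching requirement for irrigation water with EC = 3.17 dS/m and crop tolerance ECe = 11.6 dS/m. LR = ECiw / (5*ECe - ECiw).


LR = ECiw / (5*ECe - ECiw)
LR = 3.17 / (5*11.6 - 3.17)
LR = 3.17 / 54.8300

0.0578


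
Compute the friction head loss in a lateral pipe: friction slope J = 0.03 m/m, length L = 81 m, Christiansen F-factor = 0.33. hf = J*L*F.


hf = J * L * F = 0.03 * 81 * 0.33 = 0.8019 m

0.8019 m


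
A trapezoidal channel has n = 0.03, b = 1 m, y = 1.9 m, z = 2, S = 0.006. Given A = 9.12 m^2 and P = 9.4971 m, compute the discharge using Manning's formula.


R = A/P = 9.12/9.4971 = 0.960293
Q = (1/0.03) * 9.12 * 0.960293^(2/3) * 0.006^0.5

22.9202 m^3/s


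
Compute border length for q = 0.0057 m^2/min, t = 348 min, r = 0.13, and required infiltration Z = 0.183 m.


L = q*t/((1+r)*Z)
L = 0.0057*348/((1+0.13)*0.183)
L = 1.9836/0.20679

9.5923 m


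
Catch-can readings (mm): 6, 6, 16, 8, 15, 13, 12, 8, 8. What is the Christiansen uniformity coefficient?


mean = 10.222222 mm
MAD = 3.358025 mm
CU = (1 - 3.358025/10.222222)*100

67.1498 %


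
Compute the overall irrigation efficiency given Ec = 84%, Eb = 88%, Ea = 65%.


Ec = 0.84, Eb = 0.88, Ea = 0.65
E = 0.84 * 0.88 * 0.65 * 100 = 48.0480%

48.0480 %


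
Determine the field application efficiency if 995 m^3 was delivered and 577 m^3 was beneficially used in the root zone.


Ea = V_root / V_field * 100 = 577 / 995 * 100 = 57.9899%

57.9899 %


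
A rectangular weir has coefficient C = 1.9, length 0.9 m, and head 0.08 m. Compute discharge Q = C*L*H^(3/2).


Q = C * L * H^(3/2) = 1.9 * 0.9 * 0.08^1.5 = 1.9 * 0.9 * 0.022627

0.0387 m^3/s


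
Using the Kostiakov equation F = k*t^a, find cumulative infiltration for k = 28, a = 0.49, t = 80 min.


F = k * t^a = 28 * 80^0.49
F = 28 * 8.560795

239.7023 mm


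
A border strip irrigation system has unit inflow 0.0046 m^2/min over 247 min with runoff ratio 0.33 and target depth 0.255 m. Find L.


L = q*t/((1+r)*Z)
L = 0.0046*247/((1+0.33)*0.255)
L = 1.1362/0.33915

3.3501 m


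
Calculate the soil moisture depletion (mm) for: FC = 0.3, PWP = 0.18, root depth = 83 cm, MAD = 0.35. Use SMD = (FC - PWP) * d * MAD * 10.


SMD = (FC - PWP) * d * MAD * 10
SMD = (0.3 - 0.18) * 83 * 0.35 * 10
SMD = 0.1200 * 83 * 0.35 * 10

34.8600 mm


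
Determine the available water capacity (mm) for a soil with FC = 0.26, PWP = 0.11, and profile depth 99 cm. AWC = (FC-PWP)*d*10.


AWC = (FC - PWP) * d * 10
AWC = (0.26 - 0.11) * 99 * 10
AWC = 0.1500 * 99 * 10

148.5000 mm


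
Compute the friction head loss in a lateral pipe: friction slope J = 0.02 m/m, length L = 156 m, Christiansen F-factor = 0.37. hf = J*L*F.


hf = J * L * F = 0.02 * 156 * 0.37 = 1.1544 m

1.1544 m


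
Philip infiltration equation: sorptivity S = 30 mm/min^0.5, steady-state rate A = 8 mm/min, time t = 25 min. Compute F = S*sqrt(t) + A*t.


F = S*sqrt(t) + A*t
F = 30*sqrt(25) + 8*25
F = 30*5.000000 + 200

350.0000 mm


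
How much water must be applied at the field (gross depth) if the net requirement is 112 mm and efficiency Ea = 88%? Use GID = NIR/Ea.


Ea = 88% = 0.88
GID = NIR / Ea = 112 / 0.88 = 127.2727 mm

127.2727 mm


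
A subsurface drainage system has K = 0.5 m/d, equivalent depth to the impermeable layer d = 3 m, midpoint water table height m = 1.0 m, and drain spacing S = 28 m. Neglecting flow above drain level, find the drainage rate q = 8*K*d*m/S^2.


q = 8*K*d*m/S^2
q = 8*0.5*3*1.0/28^2
q = 12.0000 / 784

0.0153 m/d


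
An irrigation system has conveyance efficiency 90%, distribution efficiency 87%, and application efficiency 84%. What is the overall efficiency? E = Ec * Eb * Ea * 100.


Ec = 0.9, Eb = 0.87, Ea = 0.84
E = 0.9 * 0.87 * 0.84 * 100 = 65.7720%

65.7720 %


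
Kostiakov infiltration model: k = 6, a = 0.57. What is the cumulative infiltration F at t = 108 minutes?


F = k * t^a = 6 * 108^0.57
F = 6 * 14.422865

86.5372 mm


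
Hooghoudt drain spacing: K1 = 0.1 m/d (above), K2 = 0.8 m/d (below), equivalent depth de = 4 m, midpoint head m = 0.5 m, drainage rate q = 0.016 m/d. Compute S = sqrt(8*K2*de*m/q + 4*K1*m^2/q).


S^2 = 8*K2*de*m/q + 4*K1*m^2/q
S^2 = 8*0.8*4*0.5/0.016 + 4*0.1*0.5^2/0.016
S = sqrt(806.2500)

28.3945 m


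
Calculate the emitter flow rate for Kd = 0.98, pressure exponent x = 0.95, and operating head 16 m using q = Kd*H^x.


q = Kd * H^x = 0.98 * 16^0.95 = 0.98 * 13.928809

13.6502 L/h


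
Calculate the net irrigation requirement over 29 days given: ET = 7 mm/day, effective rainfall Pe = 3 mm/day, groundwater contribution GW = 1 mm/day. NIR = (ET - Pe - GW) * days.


Daily deficit = ET - Pe - GW = 7 - 3 - 1 = 3 mm/day
NIR = 3 * 29 = 87 mm

87.0000 mm


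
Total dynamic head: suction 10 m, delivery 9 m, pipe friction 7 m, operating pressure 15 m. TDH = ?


TDH = Hs + Hd + hf + Hp = 10 + 9 + 7 + 15 = 41

41 m


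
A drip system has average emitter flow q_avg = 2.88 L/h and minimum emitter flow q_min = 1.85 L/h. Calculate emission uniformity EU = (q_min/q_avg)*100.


EU = (q_min/q_avg)*100 = (1.85/2.88)*100 = 64.2361%

64.2361 %


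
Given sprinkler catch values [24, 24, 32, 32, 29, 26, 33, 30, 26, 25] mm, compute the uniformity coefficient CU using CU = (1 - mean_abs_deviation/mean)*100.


mean = 28.100000 mm
MAD = 3.100000 mm
CU = (1 - 3.100000/28.100000)*100

88.9680 %


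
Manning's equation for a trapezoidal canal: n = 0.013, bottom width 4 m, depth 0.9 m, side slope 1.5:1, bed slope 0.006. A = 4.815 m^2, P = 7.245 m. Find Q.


R = A/P = 4.815/7.245 = 0.664596
Q = (1/0.013) * 4.815 * 0.664596^(2/3) * 0.006^0.5

21.8491 m^3/s


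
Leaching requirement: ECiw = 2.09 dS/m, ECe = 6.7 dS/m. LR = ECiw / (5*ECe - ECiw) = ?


LR = ECiw / (5*ECe - ECiw)
LR = 2.09 / (5*6.7 - 2.09)
LR = 2.09 / 31.4100

0.0665


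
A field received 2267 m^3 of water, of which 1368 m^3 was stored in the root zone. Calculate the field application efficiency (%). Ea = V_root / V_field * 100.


Ea = V_root / V_field * 100 = 1368 / 2267 * 100 = 60.3441%

60.3441 %


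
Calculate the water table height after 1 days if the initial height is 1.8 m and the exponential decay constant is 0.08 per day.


m = m0 * exp(-k*t)
m = 1.8 * exp(-0.08 * 1)
m = 1.8 * exp(-0.0800)

1.6616 m


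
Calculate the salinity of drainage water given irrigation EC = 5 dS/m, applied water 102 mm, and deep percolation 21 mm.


EC_dw = EC_iw * D_iw / D_dw
EC_dw = 5 * 102 / 21
EC_dw = 510 / 21

24.2857 dS/m


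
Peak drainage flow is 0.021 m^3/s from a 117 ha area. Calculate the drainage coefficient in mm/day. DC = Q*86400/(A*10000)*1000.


DC = Q * 86400 / (A * 10000) * 1000
DC = 0.021 * 86400 / (117 * 10000) * 1000
DC = 1814400.0000 / 1170000

1.5508 mm/day


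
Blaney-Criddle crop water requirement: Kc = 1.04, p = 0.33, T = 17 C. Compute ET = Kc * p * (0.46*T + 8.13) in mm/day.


ET = Kc * p * (0.46*T + 8.13)
ET = 1.04 * 0.33 * (0.46*17 + 8.13)
ET = 1.04 * 0.33 * 15.9500

5.4740 mm/day


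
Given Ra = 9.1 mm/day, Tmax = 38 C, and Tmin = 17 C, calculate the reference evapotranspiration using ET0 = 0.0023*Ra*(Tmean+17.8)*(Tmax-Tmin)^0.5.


Tmean = (Tmax + Tmin)/2 = (38 + 17)/2 = 27.5
ET0 = 0.0023 * 9.1 * (27.5 + 17.8) * sqrt(38 - 17)
ET0 = 0.0023 * 9.1 * 45.3 * 4.582576

4.3449 mm/day


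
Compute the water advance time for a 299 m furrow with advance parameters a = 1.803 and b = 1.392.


t = (L/a)^(1/b)
t = (299/1.803)^(1/1.392)
t = 165.834720^(1/1.392)

39.3183 min


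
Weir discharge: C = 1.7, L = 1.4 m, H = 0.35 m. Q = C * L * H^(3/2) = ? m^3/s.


Q = C * L * H^(3/2) = 1.7 * 1.4 * 0.35^1.5 = 1.7 * 1.4 * 0.207063

0.4928 m^3/s


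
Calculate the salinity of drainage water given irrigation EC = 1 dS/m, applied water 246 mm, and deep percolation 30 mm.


EC_dw = EC_iw * D_iw / D_dw
EC_dw = 1 * 246 / 30
EC_dw = 246 / 30

8.2000 dS/m


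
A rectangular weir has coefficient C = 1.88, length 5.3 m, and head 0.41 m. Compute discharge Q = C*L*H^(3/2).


Q = C * L * H^(3/2) = 1.88 * 5.3 * 0.41^1.5 = 1.88 * 5.3 * 0.262528

2.6158 m^3/s


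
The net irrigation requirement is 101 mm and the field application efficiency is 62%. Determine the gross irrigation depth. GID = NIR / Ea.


Ea = 62% = 0.62
GID = NIR / Ea = 101 / 0.62 = 162.9032 mm

162.9032 mm


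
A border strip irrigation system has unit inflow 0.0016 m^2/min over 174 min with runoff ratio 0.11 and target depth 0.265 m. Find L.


L = q*t/((1+r)*Z)
L = 0.0016*174/((1+0.11)*0.265)
L = 0.2784/0.29415

0.9465 m


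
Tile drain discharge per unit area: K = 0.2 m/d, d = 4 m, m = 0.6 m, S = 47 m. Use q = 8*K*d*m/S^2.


q = 8*K*d*m/S^2
q = 8*0.2*4*0.6/47^2
q = 3.8400 / 2209

0.0017 m/d


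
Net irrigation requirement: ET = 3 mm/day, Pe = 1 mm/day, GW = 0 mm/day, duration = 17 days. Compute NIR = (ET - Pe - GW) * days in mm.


Daily deficit = ET - Pe - GW = 3 - 1 - 0 = 2 mm/day
NIR = 2 * 17 = 34 mm

34.0000 mm


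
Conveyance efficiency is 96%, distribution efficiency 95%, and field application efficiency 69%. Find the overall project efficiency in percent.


Ec = 0.96, Eb = 0.95, Ea = 0.69
E = 0.96 * 0.95 * 0.69 * 100 = 62.9280%

62.9280 %


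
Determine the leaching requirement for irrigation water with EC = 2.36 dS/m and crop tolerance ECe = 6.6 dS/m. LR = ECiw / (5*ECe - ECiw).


LR = ECiw / (5*ECe - ECiw)
LR = 2.36 / (5*6.6 - 2.36)
LR = 2.36 / 30.6400

0.0770


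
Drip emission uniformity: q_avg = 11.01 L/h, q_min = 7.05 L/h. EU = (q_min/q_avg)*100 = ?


EU = (q_min/q_avg)*100 = (7.05/11.01)*100 = 64.0327%

64.0327 %


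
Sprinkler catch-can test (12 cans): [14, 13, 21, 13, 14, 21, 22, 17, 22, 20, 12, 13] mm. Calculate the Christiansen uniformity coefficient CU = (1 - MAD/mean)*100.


mean = 16.833333 mm
MAD = 3.666667 mm
CU = (1 - 3.666667/16.833333)*100

78.2178 %


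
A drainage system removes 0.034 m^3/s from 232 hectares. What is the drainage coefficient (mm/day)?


DC = Q * 86400 / (A * 10000) * 1000
DC = 0.034 * 86400 / (232 * 10000) * 1000
DC = 2937600.0000 / 2320000

1.2662 mm/day


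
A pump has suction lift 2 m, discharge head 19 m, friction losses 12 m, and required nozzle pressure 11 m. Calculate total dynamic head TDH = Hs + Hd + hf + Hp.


TDH = Hs + Hd + hf + Hp = 2 + 19 + 12 + 11 = 44

44 m


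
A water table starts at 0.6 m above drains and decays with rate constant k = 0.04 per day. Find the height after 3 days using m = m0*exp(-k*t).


m = m0 * exp(-k*t)
m = 0.6 * exp(-0.04 * 3)
m = 0.6 * exp(-0.1200)

0.5322 m


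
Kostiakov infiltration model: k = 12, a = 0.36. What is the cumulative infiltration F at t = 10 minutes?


F = k * t^a = 12 * 10^0.36
F = 12 * 2.290868

27.4904 mm


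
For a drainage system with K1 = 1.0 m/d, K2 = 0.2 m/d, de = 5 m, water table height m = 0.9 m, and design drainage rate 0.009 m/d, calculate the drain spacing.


S^2 = 8*K2*de*m/q + 4*K1*m^2/q
S^2 = 8*0.2*5*0.9/0.009 + 4*1.0*0.9^2/0.009
S = sqrt(1160.0000)

34.0588 m


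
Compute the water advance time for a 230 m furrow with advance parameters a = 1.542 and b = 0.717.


t = (L/a)^(1/b)
t = (230/1.542)^(1/0.717)
t = 149.156939^(1/0.717)

1075.4268 min


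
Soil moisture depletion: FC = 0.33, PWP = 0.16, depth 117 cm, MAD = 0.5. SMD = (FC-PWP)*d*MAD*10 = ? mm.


SMD = (FC - PWP) * d * MAD * 10
SMD = (0.33 - 0.16) * 117 * 0.5 * 10
SMD = 0.1700 * 117 * 0.5 * 10

99.4500 mm


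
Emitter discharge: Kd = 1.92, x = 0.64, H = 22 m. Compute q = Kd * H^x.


q = Kd * H^x = 1.92 * 22^0.64 = 1.92 * 7.230203

13.8820 L/h


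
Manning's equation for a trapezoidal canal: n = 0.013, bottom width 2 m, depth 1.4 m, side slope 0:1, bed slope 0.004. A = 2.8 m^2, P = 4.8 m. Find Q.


R = A/P = 2.8/4.8 = 0.583333
Q = (1/0.013) * 2.8 * 0.583333^(2/3) * 0.004^0.5

9.5102 m^3/s


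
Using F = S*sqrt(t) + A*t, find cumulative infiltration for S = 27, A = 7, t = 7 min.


F = S*sqrt(t) + A*t
F = 27*sqrt(7) + 7*7
F = 27*2.645751 + 49

120.4353 mm


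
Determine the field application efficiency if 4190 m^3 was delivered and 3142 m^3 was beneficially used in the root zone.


Ea = V_root / V_field * 100 = 3142 / 4190 * 100 = 74.9881%

74.9881 %


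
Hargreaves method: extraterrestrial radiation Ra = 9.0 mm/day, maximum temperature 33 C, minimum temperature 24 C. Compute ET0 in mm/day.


Tmean = (Tmax + Tmin)/2 = (33 + 24)/2 = 28.5
ET0 = 0.0023 * 9.0 * (28.5 + 17.8) * sqrt(33 - 24)
ET0 = 0.0023 * 9.0 * 46.3 * 3.000000

2.8752 mm/day


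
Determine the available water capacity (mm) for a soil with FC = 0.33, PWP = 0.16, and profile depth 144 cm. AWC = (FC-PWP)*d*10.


AWC = (FC - PWP) * d * 10
AWC = (0.33 - 0.16) * 144 * 10
AWC = 0.1700 * 144 * 10

244.8000 mm


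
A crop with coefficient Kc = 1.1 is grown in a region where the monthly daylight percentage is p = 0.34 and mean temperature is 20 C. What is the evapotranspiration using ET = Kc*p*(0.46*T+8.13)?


ET = Kc * p * (0.46*T + 8.13)
ET = 1.1 * 0.34 * (0.46*20 + 8.13)
ET = 1.1 * 0.34 * 17.3300

6.4814 mm/day


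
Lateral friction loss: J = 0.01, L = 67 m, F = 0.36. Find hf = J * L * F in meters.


hf = J * L * F = 0.01 * 67 * 0.36 = 0.2412 m

0.2412 m


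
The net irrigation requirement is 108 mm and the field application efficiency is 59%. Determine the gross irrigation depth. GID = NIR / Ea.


Ea = 59% = 0.59
GID = NIR / Ea = 108 / 0.59 = 183.0508 mm

183.0508 mm


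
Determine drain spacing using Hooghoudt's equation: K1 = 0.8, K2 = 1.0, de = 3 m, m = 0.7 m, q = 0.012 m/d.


S^2 = 8*K2*de*m/q + 4*K1*m^2/q
S^2 = 8*1.0*3*0.7/0.012 + 4*0.8*0.7^2/0.012
S = sqrt(1530.6667)

39.1237 m


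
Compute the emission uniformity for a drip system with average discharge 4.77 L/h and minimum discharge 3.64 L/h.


EU = (q_min/q_avg)*100 = (3.64/4.77)*100 = 76.3103%

76.3103 %


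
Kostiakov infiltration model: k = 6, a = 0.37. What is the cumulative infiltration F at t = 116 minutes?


F = k * t^a = 6 * 116^0.37
F = 6 * 5.805631

34.8338 mm


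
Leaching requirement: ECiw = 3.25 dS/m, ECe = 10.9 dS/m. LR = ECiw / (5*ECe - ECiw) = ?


LR = ECiw / (5*ECe - ECiw)
LR = 3.25 / (5*10.9 - 3.25)
LR = 3.25 / 51.2500

0.0634


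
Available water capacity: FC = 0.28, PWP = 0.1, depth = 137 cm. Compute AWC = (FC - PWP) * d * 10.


AWC = (FC - PWP) * d * 10
AWC = (0.28 - 0.1) * 137 * 10
AWC = 0.1800 * 137 * 10

246.6000 mm


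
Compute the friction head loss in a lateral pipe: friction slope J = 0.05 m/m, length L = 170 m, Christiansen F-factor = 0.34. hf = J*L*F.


hf = J * L * F = 0.05 * 170 * 0.34 = 2.8900 m

2.8900 m


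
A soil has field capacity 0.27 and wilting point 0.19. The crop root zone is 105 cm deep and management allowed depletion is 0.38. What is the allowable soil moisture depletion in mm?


SMD = (FC - PWP) * d * MAD * 10
SMD = (0.27 - 0.19) * 105 * 0.38 * 10
SMD = 0.0800 * 105 * 0.38 * 10

31.9200 mm


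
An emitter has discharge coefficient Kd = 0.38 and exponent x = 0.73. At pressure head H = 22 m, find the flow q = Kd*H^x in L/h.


q = Kd * H^x = 0.38 * 22^0.73 = 0.38 * 9.549234

3.6287 L/h


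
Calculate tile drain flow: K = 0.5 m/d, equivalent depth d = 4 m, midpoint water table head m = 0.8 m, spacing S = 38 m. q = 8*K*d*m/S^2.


q = 8*K*d*m/S^2
q = 8*0.5*4*0.8/38^2
q = 12.8000 / 1444

0.0089 m/d


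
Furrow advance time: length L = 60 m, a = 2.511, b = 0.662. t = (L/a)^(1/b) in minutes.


t = (L/a)^(1/b)
t = (60/2.511)^(1/0.662)
t = 23.894863^(1/0.662)

120.7900 min


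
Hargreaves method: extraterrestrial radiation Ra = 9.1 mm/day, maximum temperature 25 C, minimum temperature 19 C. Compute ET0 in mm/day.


Tmean = (Tmax + Tmin)/2 = (25 + 19)/2 = 22.0
ET0 = 0.0023 * 9.1 * (22.0 + 17.8) * sqrt(25 - 19)
ET0 = 0.0023 * 9.1 * 39.8 * 2.449490

2.0405 mm/day


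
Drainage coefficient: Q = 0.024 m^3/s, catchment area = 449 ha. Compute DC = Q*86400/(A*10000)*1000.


DC = Q * 86400 / (A * 10000) * 1000
DC = 0.024 * 86400 / (449 * 10000) * 1000
DC = 2073600.0000 / 4490000

0.4618 mm/day


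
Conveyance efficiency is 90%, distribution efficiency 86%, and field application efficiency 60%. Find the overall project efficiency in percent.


Ec = 0.9, Eb = 0.86, Ea = 0.6
E = 0.9 * 0.86 * 0.6 * 100 = 46.4400%

46.4400 %


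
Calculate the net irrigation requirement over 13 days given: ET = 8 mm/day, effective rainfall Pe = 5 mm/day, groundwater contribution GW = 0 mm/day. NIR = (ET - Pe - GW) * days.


Daily deficit = ET - Pe - GW = 8 - 5 - 0 = 3 mm/day
NIR = 3 * 13 = 39 mm

39.0000 mm


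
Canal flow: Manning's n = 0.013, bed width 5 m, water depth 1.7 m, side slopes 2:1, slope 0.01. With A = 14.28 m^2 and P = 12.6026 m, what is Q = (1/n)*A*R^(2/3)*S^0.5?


R = A/P = 14.28/12.6026 = 1.133100
Q = (1/0.013) * 14.28 * 1.133100^(2/3) * 0.01^0.5

119.3888 m^3/s


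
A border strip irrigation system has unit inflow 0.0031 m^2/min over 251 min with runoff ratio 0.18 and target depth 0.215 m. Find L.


L = q*t/((1+r)*Z)
L = 0.0031*251/((1+0.18)*0.215)
L = 0.7781/0.2537

3.0670 m


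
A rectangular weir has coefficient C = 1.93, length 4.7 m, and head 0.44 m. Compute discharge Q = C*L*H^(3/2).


Q = C * L * H^(3/2) = 1.93 * 4.7 * 0.44^1.5 = 1.93 * 4.7 * 0.291863

2.6475 m^3/s


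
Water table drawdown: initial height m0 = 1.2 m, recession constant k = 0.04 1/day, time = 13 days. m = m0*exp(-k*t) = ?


m = m0 * exp(-k*t)
m = 1.2 * exp(-0.04 * 13)
m = 1.2 * exp(-0.5200)

0.7134 m


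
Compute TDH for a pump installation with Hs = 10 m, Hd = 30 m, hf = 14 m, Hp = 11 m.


TDH = Hs + Hd + hf + Hp = 10 + 30 + 14 + 11 = 65

65 m


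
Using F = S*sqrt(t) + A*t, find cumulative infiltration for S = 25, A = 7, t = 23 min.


F = S*sqrt(t) + A*t
F = 25*sqrt(23) + 7*23
F = 25*4.795832 + 161

280.8958 mm


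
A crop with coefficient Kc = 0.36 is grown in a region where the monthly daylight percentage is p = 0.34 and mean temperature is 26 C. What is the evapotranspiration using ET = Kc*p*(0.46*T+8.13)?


ET = Kc * p * (0.46*T + 8.13)
ET = 0.36 * 0.34 * (0.46*26 + 8.13)
ET = 0.36 * 0.34 * 20.0900

2.4590 mm/day


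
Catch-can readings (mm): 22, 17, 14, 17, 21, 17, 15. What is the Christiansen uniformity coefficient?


mean = 17.571429 mm
MAD = 2.244898 mm
CU = (1 - 2.244898/17.571429)*100

87.2242 %


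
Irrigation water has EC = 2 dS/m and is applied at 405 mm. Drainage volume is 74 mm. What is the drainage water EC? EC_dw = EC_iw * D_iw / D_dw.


EC_dw = EC_iw * D_iw / D_dw
EC_dw = 2 * 405 / 74
EC_dw = 810 / 74

10.9459 dS/m


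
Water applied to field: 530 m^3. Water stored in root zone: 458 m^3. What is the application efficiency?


Ea = V_root / V_field * 100 = 458 / 530 * 100 = 86.4151%

86.4151 %


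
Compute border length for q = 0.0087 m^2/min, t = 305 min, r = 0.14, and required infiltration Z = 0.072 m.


L = q*t/((1+r)*Z)
L = 0.0087*305/((1+0.14)*0.072)
L = 2.6535/0.08208

32.3282 m


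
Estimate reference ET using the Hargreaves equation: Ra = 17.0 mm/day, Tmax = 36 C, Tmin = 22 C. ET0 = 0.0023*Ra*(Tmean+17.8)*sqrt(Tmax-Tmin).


Tmean = (Tmax + Tmin)/2 = (36 + 22)/2 = 29.0
ET0 = 0.0023 * 17.0 * (29.0 + 17.8) * sqrt(36 - 22)
ET0 = 0.0023 * 17.0 * 46.8 * 3.741657

6.8468 mm/day


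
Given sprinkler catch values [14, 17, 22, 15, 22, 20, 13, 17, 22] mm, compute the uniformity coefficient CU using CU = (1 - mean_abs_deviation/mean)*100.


mean = 18.000000 mm
MAD = 3.111111 mm
CU = (1 - 3.111111/18.000000)*100

82.7160 %


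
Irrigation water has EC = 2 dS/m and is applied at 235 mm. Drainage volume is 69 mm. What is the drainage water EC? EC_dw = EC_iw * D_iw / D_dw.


EC_dw = EC_iw * D_iw / D_dw
EC_dw = 2 * 235 / 69
EC_dw = 470 / 69

6.8116 dS/m


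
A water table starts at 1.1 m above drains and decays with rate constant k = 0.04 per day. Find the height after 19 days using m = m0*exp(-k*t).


m = m0 * exp(-k*t)
m = 1.1 * exp(-0.04 * 19)
m = 1.1 * exp(-0.7600)

0.5144 m


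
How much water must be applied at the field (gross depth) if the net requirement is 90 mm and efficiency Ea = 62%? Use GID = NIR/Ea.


Ea = 62% = 0.62
GID = NIR / Ea = 90 / 0.62 = 145.1613 mm

145.1613 mm


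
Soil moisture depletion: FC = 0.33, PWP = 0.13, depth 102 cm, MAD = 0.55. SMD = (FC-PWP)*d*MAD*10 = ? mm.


SMD = (FC - PWP) * d * MAD * 10
SMD = (0.33 - 0.13) * 102 * 0.55 * 10
SMD = 0.2000 * 102 * 0.55 * 10

112.2000 mm


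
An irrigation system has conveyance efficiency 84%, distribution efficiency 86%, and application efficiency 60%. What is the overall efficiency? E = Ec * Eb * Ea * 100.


Ec = 0.84, Eb = 0.86, Ea = 0.6
E = 0.84 * 0.86 * 0.6 * 100 = 43.3440%

43.3440 %


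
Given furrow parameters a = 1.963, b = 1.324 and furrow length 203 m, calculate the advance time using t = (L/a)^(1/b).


t = (L/a)^(1/b)
t = (203/1.963)^(1/1.324)
t = 103.413143^(1/1.324)

33.2340 min


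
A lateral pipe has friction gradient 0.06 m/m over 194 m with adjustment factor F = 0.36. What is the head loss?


hf = J * L * F = 0.06 * 194 * 0.36 = 4.1904 m

4.1904 m


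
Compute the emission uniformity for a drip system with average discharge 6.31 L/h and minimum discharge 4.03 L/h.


EU = (q_min/q_avg)*100 = (4.03/6.31)*100 = 63.8669%

63.8669 %


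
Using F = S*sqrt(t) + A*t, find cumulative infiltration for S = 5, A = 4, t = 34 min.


F = S*sqrt(t) + A*t
F = 5*sqrt(34) + 4*34
F = 5*5.830952 + 136

165.1548 mm


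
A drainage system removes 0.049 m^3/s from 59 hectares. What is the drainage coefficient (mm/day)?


DC = Q * 86400 / (A * 10000) * 1000
DC = 0.049 * 86400 / (59 * 10000) * 1000
DC = 4233600.0000 / 590000

7.1756 mm/day


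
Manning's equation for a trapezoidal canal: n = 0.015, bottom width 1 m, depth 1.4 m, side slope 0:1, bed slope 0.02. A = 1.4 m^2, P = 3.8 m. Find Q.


R = A/P = 1.4/3.8 = 0.368421
Q = (1/0.015) * 1.4 * 0.368421^(2/3) * 0.02^0.5

6.7834 m^3/s


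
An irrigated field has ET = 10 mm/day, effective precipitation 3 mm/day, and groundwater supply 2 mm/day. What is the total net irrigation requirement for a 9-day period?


Daily deficit = ET - Pe - GW = 10 - 3 - 2 = 5 mm/day
NIR = 5 * 9 = 45 mm

45.0000 mm


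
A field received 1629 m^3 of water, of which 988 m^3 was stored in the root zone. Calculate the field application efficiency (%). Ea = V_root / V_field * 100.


Ea = V_root / V_field * 100 = 988 / 1629 * 100 = 60.6507%

60.6507 %


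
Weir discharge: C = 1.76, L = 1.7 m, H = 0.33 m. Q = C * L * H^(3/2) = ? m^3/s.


Q = C * L * H^(3/2) = 1.76 * 1.7 * 0.33^1.5 = 1.76 * 1.7 * 0.189571

0.5672 m^3/s


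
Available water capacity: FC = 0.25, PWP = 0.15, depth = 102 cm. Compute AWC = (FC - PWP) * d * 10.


AWC = (FC - PWP) * d * 10
AWC = (0.25 - 0.15) * 102 * 10
AWC = 0.1000 * 102 * 10

102.0000 mm


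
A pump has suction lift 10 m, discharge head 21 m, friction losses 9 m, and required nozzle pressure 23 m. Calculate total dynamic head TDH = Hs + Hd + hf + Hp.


TDH = Hs + Hd + hf + Hp = 10 + 21 + 9 + 23 = 63

63 m


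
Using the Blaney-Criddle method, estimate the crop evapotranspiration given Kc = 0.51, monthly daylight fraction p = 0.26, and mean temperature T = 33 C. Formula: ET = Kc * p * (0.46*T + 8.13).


ET = Kc * p * (0.46*T + 8.13)
ET = 0.51 * 0.26 * (0.46*33 + 8.13)
ET = 0.51 * 0.26 * 23.3100

3.0909 mm/day


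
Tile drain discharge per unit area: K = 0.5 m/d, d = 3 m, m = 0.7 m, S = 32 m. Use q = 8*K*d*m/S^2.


q = 8*K*d*m/S^2
q = 8*0.5*3*0.7/32^2
q = 8.4000 / 1024

0.0082 m/d


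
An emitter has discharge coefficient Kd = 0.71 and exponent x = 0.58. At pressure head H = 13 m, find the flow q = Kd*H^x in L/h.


q = Kd * H^x = 0.71 * 13^0.58 = 0.71 * 4.426772

3.1430 L/h


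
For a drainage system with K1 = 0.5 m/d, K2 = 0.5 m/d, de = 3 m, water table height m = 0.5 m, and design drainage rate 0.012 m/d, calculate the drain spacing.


S^2 = 8*K2*de*m/q + 4*K1*m^2/q
S^2 = 8*0.5*3*0.5/0.012 + 4*0.5*0.5^2/0.012
S = sqrt(541.6667)

23.2737 m


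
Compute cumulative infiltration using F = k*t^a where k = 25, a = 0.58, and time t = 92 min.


F = k * t^a = 25 * 92^0.58
F = 25 * 13.771998

344.3000 mm


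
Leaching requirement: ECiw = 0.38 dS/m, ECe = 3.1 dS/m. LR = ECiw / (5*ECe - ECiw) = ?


LR = ECiw / (5*ECe - ECiw)
LR = 0.38 / (5*3.1 - 0.38)
LR = 0.38 / 15.1200

0.0251


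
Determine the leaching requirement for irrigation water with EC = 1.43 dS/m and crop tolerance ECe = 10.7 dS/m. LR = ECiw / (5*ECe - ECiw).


LR = ECiw / (5*ECe - ECiw)
LR = 1.43 / (5*10.7 - 1.43)
LR = 1.43 / 52.0700

0.0275


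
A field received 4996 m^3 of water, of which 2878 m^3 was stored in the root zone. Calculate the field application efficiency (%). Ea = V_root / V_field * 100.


Ea = V_root / V_field * 100 = 2878 / 4996 * 100 = 57.6061%

57.6061 %


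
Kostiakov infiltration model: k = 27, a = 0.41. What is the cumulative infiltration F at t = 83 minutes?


F = k * t^a = 27 * 83^0.41
F = 27 * 6.120995

165.2669 mm


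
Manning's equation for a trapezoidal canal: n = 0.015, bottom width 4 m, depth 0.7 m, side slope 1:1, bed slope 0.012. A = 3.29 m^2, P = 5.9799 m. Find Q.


R = A/P = 3.29/5.9799 = 0.550176
Q = (1/0.015) * 3.29 * 0.550176^(2/3) * 0.012^0.5

16.1323 m^3/s


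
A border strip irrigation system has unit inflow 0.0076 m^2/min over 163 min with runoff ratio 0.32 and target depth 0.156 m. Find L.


L = q*t/((1+r)*Z)
L = 0.0076*163/((1+0.32)*0.156)
L = 1.2388/0.20592

6.0159 m


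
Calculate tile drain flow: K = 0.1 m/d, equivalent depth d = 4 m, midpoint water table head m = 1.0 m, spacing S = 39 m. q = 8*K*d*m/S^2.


q = 8*K*d*m/S^2
q = 8*0.1*4*1.0/39^2
q = 3.2000 / 1521

0.0021 m/d


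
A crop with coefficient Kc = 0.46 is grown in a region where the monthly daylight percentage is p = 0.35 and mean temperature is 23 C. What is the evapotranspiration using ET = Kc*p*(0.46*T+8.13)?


ET = Kc * p * (0.46*T + 8.13)
ET = 0.46 * 0.35 * (0.46*23 + 8.13)
ET = 0.46 * 0.35 * 18.7100

3.0123 mm/day


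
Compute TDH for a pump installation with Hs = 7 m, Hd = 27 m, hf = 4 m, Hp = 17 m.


TDH = Hs + Hd + hf + Hp = 7 + 27 + 4 + 17 = 55

55 m


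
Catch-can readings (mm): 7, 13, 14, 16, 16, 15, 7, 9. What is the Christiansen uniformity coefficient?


mean = 12.125000 mm
MAD = 3.343750 mm
CU = (1 - 3.343750/12.125000)*100

72.4227 %


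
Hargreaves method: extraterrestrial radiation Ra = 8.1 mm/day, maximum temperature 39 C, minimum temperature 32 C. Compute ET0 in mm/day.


Tmean = (Tmax + Tmin)/2 = (39 + 32)/2 = 35.5
ET0 = 0.0023 * 8.1 * (35.5 + 17.8) * sqrt(39 - 32)
ET0 = 0.0023 * 8.1 * 53.3 * 2.645751

2.6272 mm/day


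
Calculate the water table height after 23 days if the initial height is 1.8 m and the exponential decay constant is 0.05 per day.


m = m0 * exp(-k*t)
m = 1.8 * exp(-0.05 * 23)
m = 1.8 * exp(-1.1500)

0.5699 m


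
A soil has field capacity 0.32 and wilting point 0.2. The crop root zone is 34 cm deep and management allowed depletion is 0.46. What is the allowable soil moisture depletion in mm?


SMD = (FC - PWP) * d * MAD * 10
SMD = (0.32 - 0.2) * 34 * 0.46 * 10
SMD = 0.1200 * 34 * 0.46 * 10

18.7680 mm


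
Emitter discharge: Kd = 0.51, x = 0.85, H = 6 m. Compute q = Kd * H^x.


q = Kd * H^x = 0.51 * 6^0.85 = 0.51 * 4.585942

2.3388 L/h


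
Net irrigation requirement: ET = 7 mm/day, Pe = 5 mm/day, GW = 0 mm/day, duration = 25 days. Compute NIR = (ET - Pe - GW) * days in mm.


Daily deficit = ET - Pe - GW = 7 - 5 - 0 = 2 mm/day
NIR = 2 * 25 = 50 mm

50.0000 mm


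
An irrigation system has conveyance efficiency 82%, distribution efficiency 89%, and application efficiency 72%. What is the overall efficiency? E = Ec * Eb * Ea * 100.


Ec = 0.82, Eb = 0.89, Ea = 0.72
E = 0.82 * 0.89 * 0.72 * 100 = 52.5456%

52.5456 %


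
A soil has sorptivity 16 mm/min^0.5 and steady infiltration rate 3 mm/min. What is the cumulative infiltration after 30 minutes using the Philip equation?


F = S*sqrt(t) + A*t
F = 16*sqrt(30) + 3*30
F = 16*5.477226 + 90

177.6356 mm


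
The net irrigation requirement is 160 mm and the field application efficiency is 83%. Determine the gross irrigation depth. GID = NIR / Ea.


Ea = 83% = 0.83
GID = NIR / Ea = 160 / 0.83 = 192.7711 mm

192.7711 mm


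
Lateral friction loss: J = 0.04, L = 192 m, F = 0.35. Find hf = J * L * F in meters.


hf = J * L * F = 0.04 * 192 * 0.35 = 2.6880 m

2.6880 m


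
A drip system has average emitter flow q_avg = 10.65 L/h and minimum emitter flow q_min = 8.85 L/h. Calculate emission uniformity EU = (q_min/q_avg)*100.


EU = (q_min/q_avg)*100 = (8.85/10.65)*100 = 83.0986%

83.0986 %


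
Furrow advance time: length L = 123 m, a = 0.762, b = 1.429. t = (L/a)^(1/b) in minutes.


t = (L/a)^(1/b)
t = (123/0.762)^(1/1.429)
t = 161.417323^(1/1.429)

35.0834 min


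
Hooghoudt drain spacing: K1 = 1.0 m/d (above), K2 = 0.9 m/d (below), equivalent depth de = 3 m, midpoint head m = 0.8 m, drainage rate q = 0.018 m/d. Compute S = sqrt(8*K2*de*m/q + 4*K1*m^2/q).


S^2 = 8*K2*de*m/q + 4*K1*m^2/q
S^2 = 8*0.9*3*0.8/0.018 + 4*1.0*0.8^2/0.018
S = sqrt(1102.2222)

33.1997 m
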